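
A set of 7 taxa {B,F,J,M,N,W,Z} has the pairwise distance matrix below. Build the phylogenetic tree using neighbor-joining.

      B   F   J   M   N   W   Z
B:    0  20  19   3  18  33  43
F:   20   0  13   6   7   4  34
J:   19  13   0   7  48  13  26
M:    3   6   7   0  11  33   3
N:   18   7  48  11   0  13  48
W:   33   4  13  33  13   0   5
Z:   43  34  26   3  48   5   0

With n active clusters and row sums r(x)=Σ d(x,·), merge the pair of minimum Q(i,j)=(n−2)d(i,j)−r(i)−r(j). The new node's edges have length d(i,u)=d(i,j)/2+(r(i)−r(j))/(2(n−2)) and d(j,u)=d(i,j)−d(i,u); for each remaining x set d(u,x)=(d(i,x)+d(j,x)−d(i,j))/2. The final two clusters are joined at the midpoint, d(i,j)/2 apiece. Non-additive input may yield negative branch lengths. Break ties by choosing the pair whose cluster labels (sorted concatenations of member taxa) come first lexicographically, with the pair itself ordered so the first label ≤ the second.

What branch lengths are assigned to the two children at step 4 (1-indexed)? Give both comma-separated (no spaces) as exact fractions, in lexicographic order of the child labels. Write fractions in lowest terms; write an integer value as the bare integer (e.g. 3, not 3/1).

iteration 1: select W,Z (d=5, Q=-235); attach at lengths (-33/10, 83/10); label the merged cluster WZ
  updated: d(B,WZ)=71/2, d(F,WZ)=33/2, d(J,WZ)=17, d(M,WZ)=31/2, d(N,WZ)=28
iteration 2: select J,WZ (d=17, Q=-297/2); attach at lengths (119/16, 153/16); label the merged cluster JWZ
  updated: d(B,JWZ)=75/4, d(F,JWZ)=25/4, d(JWZ,M)=11/4, d(JWZ,N)=59/2
iteration 3: select F,N (d=7, Q=-335/4); attach at lengths (-7/8, 63/8); label the merged cluster FN
  updated: d(B,FN)=31/2, d(FN,JWZ)=115/8, d(FN,M)=5
iteration 4: select B,M (d=3, Q=-42); attach at lengths (65/8, -41/8); label the merged cluster BM
  updated: d(BM,FN)=35/4, d(BM,JWZ)=37/4
iteration 5: select BM,FN (d=35/4, Q=-259/8); attach at lengths (29/16, 111/16); label the merged cluster BFMN
  updated: d(BFMN,JWZ)=119/16
iteration 6: select BFMN,JWZ (d=119/16); attach at lengths (119/32, 119/32); label the merged cluster BFJMNWZ
final tree: (((B:65/8,M:-41/8):29/16,(F:-7/8,N:63/8):111/16):119/32,(J:119/16,(W:-33/10,Z:83/10):153/16):119/32)
total length: 771/16

65/8,-41/8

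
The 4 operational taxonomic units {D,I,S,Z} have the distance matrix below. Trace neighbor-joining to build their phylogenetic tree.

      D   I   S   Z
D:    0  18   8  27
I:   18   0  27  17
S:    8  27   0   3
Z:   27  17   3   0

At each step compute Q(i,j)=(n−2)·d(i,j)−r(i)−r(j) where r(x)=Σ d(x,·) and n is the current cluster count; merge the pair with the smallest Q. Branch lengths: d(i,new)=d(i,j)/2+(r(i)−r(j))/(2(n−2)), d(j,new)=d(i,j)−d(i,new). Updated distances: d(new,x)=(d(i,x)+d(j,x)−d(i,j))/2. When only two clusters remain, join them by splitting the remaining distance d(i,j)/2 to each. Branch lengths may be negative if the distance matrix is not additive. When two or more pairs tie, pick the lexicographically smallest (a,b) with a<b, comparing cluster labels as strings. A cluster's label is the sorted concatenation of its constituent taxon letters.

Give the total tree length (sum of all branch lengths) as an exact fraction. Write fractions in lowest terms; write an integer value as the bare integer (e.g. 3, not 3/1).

121/4

iteration 1: select D,I (d=18, Q=-79); attach at lengths (27/4, 45/4); label the merged cluster DI
  updated: d(DI,S)=17/2, d(DI,Z)=13
iteration 2: select DI,S (d=17/2, Q=-49/2); attach at lengths (37/4, -3/4); label the merged cluster DIS
  updated: d(DIS,Z)=15/4
iteration 3: select DIS,Z (d=15/4); attach at lengths (15/8, 15/8); label the merged cluster DISZ
final tree: (((D:27/4,I:45/4):37/4,S:-3/4):15/8,Z:15/8)
total length: 121/4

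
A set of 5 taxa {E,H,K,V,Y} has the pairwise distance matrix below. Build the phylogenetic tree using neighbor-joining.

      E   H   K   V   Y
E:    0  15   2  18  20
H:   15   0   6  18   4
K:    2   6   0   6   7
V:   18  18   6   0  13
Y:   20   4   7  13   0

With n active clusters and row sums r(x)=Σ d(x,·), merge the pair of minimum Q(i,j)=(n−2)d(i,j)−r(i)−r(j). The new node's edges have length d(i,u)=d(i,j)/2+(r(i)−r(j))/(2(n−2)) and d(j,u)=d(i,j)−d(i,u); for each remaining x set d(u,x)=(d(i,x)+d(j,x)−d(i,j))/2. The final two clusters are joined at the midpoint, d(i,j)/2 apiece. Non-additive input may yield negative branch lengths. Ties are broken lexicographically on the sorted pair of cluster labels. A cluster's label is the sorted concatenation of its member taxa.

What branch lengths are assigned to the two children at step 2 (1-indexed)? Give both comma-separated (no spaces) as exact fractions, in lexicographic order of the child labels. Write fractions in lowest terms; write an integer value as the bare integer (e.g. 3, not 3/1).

step 1: merge (H,Y) at d=4, Q=-75; branch lengths H→11/6, Y→13/6; new cluster HY
  updated: d(E,HY)=31/2, d(HY,K)=9/2, d(HY,V)=27/2
step 2: merge (E,K) at d=2, Q=-44; branch lengths E→27/4, K→-19/4; new cluster EK
  updated: d(EK,HY)=9, d(EK,V)=11
step 3: merge (EK,HY) at d=9, Q=-67/2; branch lengths EK→13/4, HY→23/4; new cluster EHKY
  updated: d(EHKY,V)=31/4
step 4: merge (EHKY,V) at d=31/4; branch lengths EHKY→31/8, V→31/8; new cluster EHKVY
final tree: (((E:27/4,K:-19/4):13/4,(H:11/6,Y:13/6):23/4):31/8,V:31/8)
total length: 91/4

27/4,-19/4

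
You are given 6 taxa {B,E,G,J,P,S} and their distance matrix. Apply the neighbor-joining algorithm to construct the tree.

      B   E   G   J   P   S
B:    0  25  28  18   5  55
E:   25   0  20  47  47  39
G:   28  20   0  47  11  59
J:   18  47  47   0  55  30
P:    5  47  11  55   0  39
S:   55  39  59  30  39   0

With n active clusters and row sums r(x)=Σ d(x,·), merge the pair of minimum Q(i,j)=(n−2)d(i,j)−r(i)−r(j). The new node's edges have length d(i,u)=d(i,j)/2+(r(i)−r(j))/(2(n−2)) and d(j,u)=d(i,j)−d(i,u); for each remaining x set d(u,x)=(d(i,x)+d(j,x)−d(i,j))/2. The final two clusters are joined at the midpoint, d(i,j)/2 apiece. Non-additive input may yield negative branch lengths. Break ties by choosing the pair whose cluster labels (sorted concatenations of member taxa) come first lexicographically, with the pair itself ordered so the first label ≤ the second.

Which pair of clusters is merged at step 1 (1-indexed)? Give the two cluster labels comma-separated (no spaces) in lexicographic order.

iteration 1: select J,S (d=30, Q=-299); attach at lengths (95/8, 145/8); label the merged cluster JS
  updated: d(B,JS)=43/2, d(E,JS)=28, d(G,JS)=38, d(JS,P)=32
iteration 2: select B,P (d=5, Q=-319/2); attach at lengths (-1/12, 61/12); label the merged cluster BP
  updated: d(BP,E)=67/2, d(BP,G)=17, d(BP,JS)=97/4
iteration 3: select BP,JS (d=97/4, Q=-233/2); attach at lengths (33/4, 16); label the merged cluster BJPS
  updated: d(BJPS,E)=149/8, d(BJPS,G)=123/8
iteration 4: select BJPS,E (d=149/8, Q=-54); attach at lengths (7, 93/8); label the merged cluster BEJPS
  updated: d(BEJPS,G)=67/8
iteration 5: select BEJPS,G (d=67/8); attach at lengths (67/16, 67/16); label the merged cluster BEGJPS
final tree: ((((B:-1/12,P:61/12):33/4,(J:95/8,S:145/8):16):7,E:93/8):67/16,G:67/16)
total length: 345/4

J,S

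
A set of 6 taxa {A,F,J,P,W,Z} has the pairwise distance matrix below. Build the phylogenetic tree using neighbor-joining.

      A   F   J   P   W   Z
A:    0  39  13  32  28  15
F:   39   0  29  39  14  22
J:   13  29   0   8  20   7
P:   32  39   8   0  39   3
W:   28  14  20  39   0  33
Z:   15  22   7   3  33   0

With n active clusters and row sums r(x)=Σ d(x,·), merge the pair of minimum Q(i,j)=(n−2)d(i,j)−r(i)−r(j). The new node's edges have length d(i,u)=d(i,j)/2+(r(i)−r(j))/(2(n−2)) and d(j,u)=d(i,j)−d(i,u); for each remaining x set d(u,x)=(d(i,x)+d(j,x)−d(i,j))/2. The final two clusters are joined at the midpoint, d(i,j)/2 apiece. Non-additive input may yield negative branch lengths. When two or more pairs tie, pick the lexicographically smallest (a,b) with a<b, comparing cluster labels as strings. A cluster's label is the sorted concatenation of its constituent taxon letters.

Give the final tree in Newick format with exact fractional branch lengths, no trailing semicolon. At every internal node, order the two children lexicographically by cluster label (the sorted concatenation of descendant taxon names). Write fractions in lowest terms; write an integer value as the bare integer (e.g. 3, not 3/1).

(((A:183/16,(F:65/8,W:47/8):241/16):49/16,J:-17/16):113/32,(P:77/12,Z:-41/12):113/32)

1. join F+W (d=14, Q=-221) ⇒ FW; edges |F|=65/8, |W|=47/8
  updated: d(A,FW)=53/2, d(FW,J)=35/2, d(FW,P)=32, d(FW,Z)=41/2
2. join P+Z (d=3, Q=-223/2) ⇒ PZ; edges |P|=77/12, |Z|=-41/12
  updated: d(A,PZ)=22, d(FW,PZ)=99/4, d(J,PZ)=6
3. join A+FW (d=53/2, Q=-309/4) ⇒ AFW; edges |A|=183/16, |FW|=241/16
  updated: d(AFW,J)=2, d(AFW,PZ)=81/8
4. join AFW+J (d=2, Q=-145/8) ⇒ AFJW; edges |AFW|=49/16, |J|=-17/16
  updated: d(AFJW,PZ)=113/16
5. join AFJW+PZ (d=113/16) ⇒ AFJPWZ; edges |AFJW|=113/32, |PZ|=113/32
final tree: (((A:183/16,(F:65/8,W:47/8):241/16):49/16,J:-17/16):113/32,(P:77/12,Z:-41/12):113/32)
total length: 841/16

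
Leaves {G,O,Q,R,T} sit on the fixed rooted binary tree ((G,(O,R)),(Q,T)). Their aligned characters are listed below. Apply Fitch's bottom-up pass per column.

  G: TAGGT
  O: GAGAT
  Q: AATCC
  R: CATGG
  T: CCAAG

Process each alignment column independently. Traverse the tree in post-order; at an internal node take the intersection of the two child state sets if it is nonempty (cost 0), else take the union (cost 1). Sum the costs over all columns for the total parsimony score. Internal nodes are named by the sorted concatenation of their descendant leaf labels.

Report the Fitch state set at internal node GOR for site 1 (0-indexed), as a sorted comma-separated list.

A

OR@0: {G} ∪ {C} = {C,G} (union, +1)
GOR@0: {T} ∪ {C,G} = {C,G,T} (union, +1)
QT@0: {A} ∪ {C} = {A,C} (union, +1)
GOQRT@0: {C,G,T} ∩ {A,C} = {C} (intersection, +0)
OR@1: {A} ∩ {A} = {A} (intersection, +0)
GOR@1: {A} ∩ {A} = {A} (intersection, +0)
QT@1: {A} ∪ {C} = {A,C} (union, +1)
GOQRT@1: {A} ∩ {A,C} = {A} (intersection, +0)
OR@2: {G} ∪ {T} = {G,T} (union, +1)
GOR@2: {G} ∩ {G,T} = {G} (intersection, +0)
QT@2: {T} ∪ {A} = {A,T} (union, +1)
GOQRT@2: {G} ∪ {A,T} = {A,G,T} (union, +1)
OR@3: {A} ∪ {G} = {A,G} (union, +1)
GOR@3: {G} ∩ {A,G} = {G} (intersection, +0)
QT@3: {C} ∪ {A} = {A,C} (union, +1)
GOQRT@3: {G} ∪ {A,C} = {A,C,G} (union, +1)
OR@4: {T} ∪ {G} = {G,T} (union, +1)
GOR@4: {T} ∩ {G,T} = {T} (intersection, +0)
QT@4: {C} ∪ {G} = {C,G} (union, +1)
GOQRT@4: {T} ∪ {C,G} = {C,G,T} (union, +1)
per-site changes: [3, 1, 3, 3, 3]; total = 13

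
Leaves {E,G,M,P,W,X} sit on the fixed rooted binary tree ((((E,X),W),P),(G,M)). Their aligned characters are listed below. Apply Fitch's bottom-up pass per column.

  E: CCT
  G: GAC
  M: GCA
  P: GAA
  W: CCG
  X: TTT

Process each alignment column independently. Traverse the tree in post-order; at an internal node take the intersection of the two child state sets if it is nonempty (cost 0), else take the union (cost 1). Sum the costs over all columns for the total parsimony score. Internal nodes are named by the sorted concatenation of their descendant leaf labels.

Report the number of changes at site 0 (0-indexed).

site 0, node EX: E={C} ∪ X={T} → {C,T} (+1)
site 0, node EWX: EX={C,T} ∩ W={C} → {C} (+0)
site 0, node EPWX: EWX={C} ∪ P={G} → {C,G} (+1)
site 0, node GM: G={G} ∩ M={G} → {G} (+0)
site 0, node EGMPWX: EPWX={C,G} ∩ GM={G} → {G} (+0)
site 1, node EX: E={C} ∪ X={T} → {C,T} (+1)
site 1, node EWX: EX={C,T} ∩ W={C} → {C} (+0)
site 1, node EPWX: EWX={C} ∪ P={A} → {A,C} (+1)
site 1, node GM: G={A} ∪ M={C} → {A,C} (+1)
site 1, node EGMPWX: EPWX={A,C} ∩ GM={A,C} → {A,C} (+0)
site 2, node EX: E={T} ∩ X={T} → {T} (+0)
site 2, node EWX: EX={T} ∪ W={G} → {G,T} (+1)
site 2, node EPWX: EWX={G,T} ∪ P={A} → {A,G,T} (+1)
site 2, node GM: G={C} ∪ M={A} → {A,C} (+1)
site 2, node EGMPWX: EPWX={A,G,T} ∩ GM={A,C} → {A} (+0)
per-site changes: [2, 3, 3]; total = 8

2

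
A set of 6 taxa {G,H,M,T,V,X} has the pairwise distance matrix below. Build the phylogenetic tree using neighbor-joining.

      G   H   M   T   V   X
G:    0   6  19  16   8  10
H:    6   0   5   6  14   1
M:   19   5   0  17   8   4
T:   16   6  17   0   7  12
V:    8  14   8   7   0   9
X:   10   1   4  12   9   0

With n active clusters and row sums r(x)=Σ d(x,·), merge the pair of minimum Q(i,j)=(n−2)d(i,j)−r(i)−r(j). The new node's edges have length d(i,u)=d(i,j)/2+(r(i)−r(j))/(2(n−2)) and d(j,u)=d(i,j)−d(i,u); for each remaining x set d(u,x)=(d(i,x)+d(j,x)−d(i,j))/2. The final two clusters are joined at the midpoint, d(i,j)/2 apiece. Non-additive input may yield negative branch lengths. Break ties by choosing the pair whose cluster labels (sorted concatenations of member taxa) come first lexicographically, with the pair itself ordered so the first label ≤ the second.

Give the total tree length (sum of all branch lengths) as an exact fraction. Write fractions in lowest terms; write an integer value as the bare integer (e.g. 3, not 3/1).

47/2

1. join T+V (d=7, Q=-76) ⇒ TV; edges |T|=5, |V|=2
  updated: d(G,TV)=17/2, d(H,TV)=13/2, d(M,TV)=9, d(TV,X)=7
2. join G+TV (d=17/2, Q=-49) ⇒ GTV; edges |G|=19/3, |TV|=13/6
  updated: d(GTV,H)=2, d(GTV,M)=39/4, d(GTV,X)=17/4
3. join GTV+H (d=2, Q=-20) ⇒ GHTV; edges |GTV|=3, |H|=-1
  updated: d(GHTV,M)=51/8, d(GHTV,X)=13/8
4. join GHTV+M (d=51/8, Q=-12) ⇒ GHMTV; edges |GHTV|=2, |M|=35/8
  updated: d(GHMTV,X)=-3/8
5. join GHMTV+X (d=-3/8) ⇒ GHMTVX; edges |GHMTV|=-3/16, |X|=-3/16
final tree: ((((G:19/3,(T:5,V:2):13/6):3,H:-1):2,M:35/8):-3/16,X:-3/16)
total length: 47/2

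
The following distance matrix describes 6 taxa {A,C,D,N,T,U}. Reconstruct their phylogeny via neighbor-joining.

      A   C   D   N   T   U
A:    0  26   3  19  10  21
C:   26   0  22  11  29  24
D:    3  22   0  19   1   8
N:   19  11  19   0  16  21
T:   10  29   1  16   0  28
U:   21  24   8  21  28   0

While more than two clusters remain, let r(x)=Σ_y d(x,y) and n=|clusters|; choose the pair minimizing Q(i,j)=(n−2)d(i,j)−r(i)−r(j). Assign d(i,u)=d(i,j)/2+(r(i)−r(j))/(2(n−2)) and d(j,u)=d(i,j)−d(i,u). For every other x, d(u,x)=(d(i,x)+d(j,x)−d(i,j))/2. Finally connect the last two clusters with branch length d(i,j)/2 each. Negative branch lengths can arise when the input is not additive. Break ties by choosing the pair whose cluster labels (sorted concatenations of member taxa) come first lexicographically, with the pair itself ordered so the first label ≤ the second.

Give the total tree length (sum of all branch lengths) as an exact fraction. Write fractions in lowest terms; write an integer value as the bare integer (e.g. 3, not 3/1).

step 1: merge (C,N) at d=11, Q=-154; branch lengths C→35/4, N→9/4; new cluster CN
  updated: d(A,CN)=17, d(CN,D)=15, d(CN,T)=17, d(CN,U)=17
step 2: merge (CN,U) at d=17, Q=-89; branch lengths CN→43/6, U→59/6; new cluster CNU
  updated: d(A,CNU)=21/2, d(CNU,D)=3, d(CNU,T)=14
step 3: merge (A,CNU) at d=21/2, Q=-30; branch lengths A→17/4, CNU→25/4; new cluster ACNU
  updated: d(ACNU,D)=-9/4, d(ACNU,T)=27/4
step 4: merge (ACNU,D) at d=-9/4, Q=-11/2; branch lengths ACNU→7/4, D→-4; new cluster ACDNU
  updated: d(ACDNU,T)=5
step 5: merge (ACDNU,T) at d=5; branch lengths ACDNU→5/2, T→5/2; new cluster ACDNTU
final tree: (((A:17/4,((C:35/4,N:9/4):43/6,U:59/6):25/4):7/4,D:-4):5/2,T:5/2)
total length: 165/4

165/4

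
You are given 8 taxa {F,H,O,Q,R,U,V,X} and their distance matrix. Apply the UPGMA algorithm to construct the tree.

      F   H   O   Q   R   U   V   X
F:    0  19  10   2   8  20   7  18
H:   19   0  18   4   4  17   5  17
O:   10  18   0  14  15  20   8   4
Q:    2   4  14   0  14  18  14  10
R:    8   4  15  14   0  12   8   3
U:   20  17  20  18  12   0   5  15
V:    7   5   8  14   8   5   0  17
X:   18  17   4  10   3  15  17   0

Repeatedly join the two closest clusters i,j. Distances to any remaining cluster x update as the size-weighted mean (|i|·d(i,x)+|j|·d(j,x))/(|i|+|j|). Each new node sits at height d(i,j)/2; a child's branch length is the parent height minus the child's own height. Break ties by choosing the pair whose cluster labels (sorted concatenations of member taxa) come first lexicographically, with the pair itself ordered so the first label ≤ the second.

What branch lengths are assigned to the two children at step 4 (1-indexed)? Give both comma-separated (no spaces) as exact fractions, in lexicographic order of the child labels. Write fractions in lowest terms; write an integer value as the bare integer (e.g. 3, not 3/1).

iteration 1: select F,Q (d=2); attach at lengths (1, 1); label the merged cluster FQ
  updated: d(FQ,H)=23/2, d(FQ,O)=12, d(FQ,R)=11, d(FQ,U)=19, d(FQ,V)=21/2, d(FQ,X)=14
iteration 2: select R,X (d=3); attach at lengths (3/2, 3/2); label the merged cluster RX
  updated: d(FQ,RX)=25/2, d(H,RX)=21/2, d(O,RX)=19/2, d(RX,U)=27/2, d(RX,V)=25/2
iteration 3: select H,V (d=5); attach at lengths (5/2, 5/2); label the merged cluster HV
  updated: d(FQ,HV)=11, d(HV,O)=13, d(HV,RX)=23/2, d(HV,U)=11
iteration 4: select O,RX (d=19/2); attach at lengths (19/4, 13/4); label the merged cluster ORX
  updated: d(FQ,ORX)=37/3, d(HV,ORX)=12, d(ORX,U)=47/3
iteration 5: select FQ,HV (d=11); attach at lengths (9/2, 3); label the merged cluster FHQV
  updated: d(FHQV,ORX)=73/6, d(FHQV,U)=15
iteration 6: select FHQV,ORX (d=73/6); attach at lengths (7/12, 4/3); label the merged cluster FHOQRVX
  updated: d(FHOQRVX,U)=107/7
iteration 7: select FHOQRVX,U (d=107/7); attach at lengths (131/84, 107/14); label the merged cluster FHOQRUVX
final tree: ((((F:1,Q:1):9/2,(H:5/2,V:5/2):3):7/12,(O:19/4,(R:3/2,X:3/2):13/4):4/3):131/84,U:107/14)
total length: 769/21

19/4,13/4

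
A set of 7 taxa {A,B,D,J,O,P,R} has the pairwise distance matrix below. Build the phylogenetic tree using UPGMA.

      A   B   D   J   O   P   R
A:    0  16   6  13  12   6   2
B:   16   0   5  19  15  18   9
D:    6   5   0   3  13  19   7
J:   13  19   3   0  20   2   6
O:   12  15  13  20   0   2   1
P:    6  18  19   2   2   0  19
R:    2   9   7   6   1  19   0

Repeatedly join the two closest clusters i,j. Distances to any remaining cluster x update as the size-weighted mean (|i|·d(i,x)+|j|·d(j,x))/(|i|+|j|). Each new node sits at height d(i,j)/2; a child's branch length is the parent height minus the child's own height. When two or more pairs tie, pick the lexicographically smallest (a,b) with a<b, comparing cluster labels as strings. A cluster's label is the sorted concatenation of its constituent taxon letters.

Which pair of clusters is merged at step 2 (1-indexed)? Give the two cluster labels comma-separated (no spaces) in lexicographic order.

iteration 1: select O,R (d=1); attach at lengths (1/2, 1/2); label the merged cluster OR
  updated: d(A,OR)=7, d(B,OR)=12, d(D,OR)=10, d(J,OR)=13, d(OR,P)=21/2
iteration 2: select J,P (d=2); attach at lengths (1, 1); label the merged cluster JP
  updated: d(A,JP)=19/2, d(B,JP)=37/2, d(D,JP)=11, d(JP,OR)=47/4
iteration 3: select B,D (d=5); attach at lengths (5/2, 5/2); label the merged cluster BD
  updated: d(A,BD)=11, d(BD,JP)=59/4, d(BD,OR)=11
iteration 4: select A,OR (d=7); attach at lengths (7/2, 3); label the merged cluster AOR
  updated: d(AOR,BD)=11, d(AOR,JP)=11
iteration 5: select AOR,BD (d=11); attach at lengths (2, 3); label the merged cluster ABDOR
  updated: d(ABDOR,JP)=25/2
iteration 6: select ABDOR,JP (d=25/2); attach at lengths (3/4, 21/4); label the merged cluster ABDJOPR
final tree: (((A:7/2,(O:1/2,R:1/2):3):2,(B:5/2,D:5/2):3):3/4,(J:1,P:1):21/4)
total length: 51/2

J,P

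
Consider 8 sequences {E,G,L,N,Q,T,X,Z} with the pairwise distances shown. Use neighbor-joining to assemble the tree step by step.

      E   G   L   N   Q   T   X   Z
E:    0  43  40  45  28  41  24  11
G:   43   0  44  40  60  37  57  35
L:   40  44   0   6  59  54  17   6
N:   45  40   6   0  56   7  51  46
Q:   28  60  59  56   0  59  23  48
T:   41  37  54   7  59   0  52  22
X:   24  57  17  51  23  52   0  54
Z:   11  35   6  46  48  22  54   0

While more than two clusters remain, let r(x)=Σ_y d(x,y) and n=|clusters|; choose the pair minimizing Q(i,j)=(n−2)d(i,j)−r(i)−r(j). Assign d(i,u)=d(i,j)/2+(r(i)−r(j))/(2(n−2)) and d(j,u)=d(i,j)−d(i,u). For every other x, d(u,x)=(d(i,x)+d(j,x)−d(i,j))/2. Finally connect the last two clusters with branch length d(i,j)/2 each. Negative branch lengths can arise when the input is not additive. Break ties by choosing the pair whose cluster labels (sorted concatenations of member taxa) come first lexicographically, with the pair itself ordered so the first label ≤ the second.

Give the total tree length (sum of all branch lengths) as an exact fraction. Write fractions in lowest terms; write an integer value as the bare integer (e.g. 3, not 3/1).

221/2

iteration 1: select N,T (d=7, Q=-481); attach at lengths (7/4, 21/4); label the merged cluster NT
  updated: d(E,NT)=79/2, d(G,NT)=35, d(L,NT)=53/2, d(NT,Q)=54, d(NT,X)=48, d(NT,Z)=61/2
iteration 2: select Q,X (d=23, Q=-380); attach at lengths (82/5, 33/5); label the merged cluster QX
  updated: d(E,QX)=29/2, d(G,QX)=47, d(L,QX)=53/2, d(NT,QX)=79/2, d(QX,Z)=79/2
iteration 3: select E,QX (d=29/2, Q=-257); attach at lengths (39/8, 77/8); label the merged cluster EQX
  updated: d(EQX,G)=151/4, d(EQX,L)=26, d(EQX,NT)=129/4, d(EQX,Z)=18
iteration 4: select L,Z (d=6, Q=-174); attach at lengths (31/6, 5/6); label the merged cluster LZ
  updated: d(EQX,LZ)=19, d(G,LZ)=73/2, d(LZ,NT)=51/2
iteration 5: select EQX,LZ (d=19, Q=-132); attach at lengths (23/2, 15/2); label the merged cluster ELQXZ
  updated: d(ELQXZ,G)=221/8, d(ELQXZ,NT)=155/8
iteration 6: select ELQXZ,G (d=221/8, Q=-82); attach at lengths (6, 173/8); label the merged cluster EGLQXZ
  updated: d(EGLQXZ,NT)=107/8
iteration 7: select EGLQXZ,NT (d=107/8); attach at lengths (107/16, 107/16); label the merged cluster EGLNQTXZ
final tree: ((((E:39/8,(Q:82/5,X:33/5):77/8):23/2,(L:31/6,Z:5/6):15/2):6,G:173/8):107/16,(N:7/4,T:21/4):107/16)
total length: 221/2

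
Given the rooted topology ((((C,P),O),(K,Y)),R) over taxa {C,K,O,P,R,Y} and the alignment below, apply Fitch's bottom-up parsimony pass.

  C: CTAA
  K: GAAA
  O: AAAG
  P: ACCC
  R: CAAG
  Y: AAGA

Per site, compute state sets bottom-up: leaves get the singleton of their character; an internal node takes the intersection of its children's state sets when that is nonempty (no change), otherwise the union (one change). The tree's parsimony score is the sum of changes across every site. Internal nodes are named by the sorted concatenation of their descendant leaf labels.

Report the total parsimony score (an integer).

CP@0: {C} ∪ {A} = {A,C} (union, +1)
COP@0: {A,C} ∩ {A} = {A} (intersection, +0)
KY@0: {G} ∪ {A} = {A,G} (union, +1)
CKOPY@0: {A} ∩ {A,G} = {A} (intersection, +0)
CKOPRY@0: {A} ∪ {C} = {A,C} (union, +1)
CP@1: {T} ∪ {C} = {C,T} (union, +1)
COP@1: {C,T} ∪ {A} = {A,C,T} (union, +1)
KY@1: {A} ∩ {A} = {A} (intersection, +0)
CKOPY@1: {A,C,T} ∩ {A} = {A} (intersection, +0)
CKOPRY@1: {A} ∩ {A} = {A} (intersection, +0)
CP@2: {A} ∪ {C} = {A,C} (union, +1)
COP@2: {A,C} ∩ {A} = {A} (intersection, +0)
KY@2: {A} ∪ {G} = {A,G} (union, +1)
CKOPY@2: {A} ∩ {A,G} = {A} (intersection, +0)
CKOPRY@2: {A} ∩ {A} = {A} (intersection, +0)
CP@3: {A} ∪ {C} = {A,C} (union, +1)
COP@3: {A,C} ∪ {G} = {A,C,G} (union, +1)
KY@3: {A} ∩ {A} = {A} (intersection, +0)
CKOPY@3: {A,C,G} ∩ {A} = {A} (intersection, +0)
CKOPRY@3: {A} ∪ {G} = {A,G} (union, +1)
per-site changes: [3, 2, 2, 3]; total = 10

10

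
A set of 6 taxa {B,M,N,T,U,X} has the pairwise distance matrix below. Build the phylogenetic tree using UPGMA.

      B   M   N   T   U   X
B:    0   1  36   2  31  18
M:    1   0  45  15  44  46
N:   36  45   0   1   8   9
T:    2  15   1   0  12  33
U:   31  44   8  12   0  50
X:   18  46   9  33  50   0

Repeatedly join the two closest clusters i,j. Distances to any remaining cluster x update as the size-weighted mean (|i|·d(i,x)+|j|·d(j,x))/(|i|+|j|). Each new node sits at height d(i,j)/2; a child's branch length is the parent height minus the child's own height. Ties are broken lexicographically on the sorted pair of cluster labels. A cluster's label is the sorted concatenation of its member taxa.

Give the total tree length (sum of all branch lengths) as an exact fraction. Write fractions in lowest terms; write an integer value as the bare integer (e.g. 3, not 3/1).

iteration 1: select B,M (d=1); attach at lengths (1/2, 1/2); label the merged cluster BM
  updated: d(BM,N)=81/2, d(BM,T)=17/2, d(BM,U)=75/2, d(BM,X)=32
iteration 2: select N,T (d=1); attach at lengths (1/2, 1/2); label the merged cluster NT
  updated: d(BM,NT)=49/2, d(NT,U)=10, d(NT,X)=21
iteration 3: select NT,U (d=10); attach at lengths (9/2, 5); label the merged cluster NTU
  updated: d(BM,NTU)=173/6, d(NTU,X)=92/3
iteration 4: select BM,NTU (d=173/6); attach at lengths (167/12, 113/12); label the merged cluster BMNTU
  updated: d(BMNTU,X)=156/5
iteration 5: select BMNTU,X (d=156/5); attach at lengths (71/60, 78/5); label the merged cluster BMNTUX
final tree: (((B:1/2,M:1/2):167/12,((N:1/2,T:1/2):9/2,U:5):113/12):71/60,X:78/5)
total length: 3097/60

3097/60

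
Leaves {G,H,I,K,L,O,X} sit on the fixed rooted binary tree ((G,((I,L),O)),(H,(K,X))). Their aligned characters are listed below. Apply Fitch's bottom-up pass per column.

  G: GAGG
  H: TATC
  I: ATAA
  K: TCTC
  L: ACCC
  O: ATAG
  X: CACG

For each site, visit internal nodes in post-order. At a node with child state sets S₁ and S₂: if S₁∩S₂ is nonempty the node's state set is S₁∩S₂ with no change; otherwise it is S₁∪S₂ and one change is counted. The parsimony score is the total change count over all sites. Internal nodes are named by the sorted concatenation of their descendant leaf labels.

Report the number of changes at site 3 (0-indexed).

site 0, node IL: I={A} ∩ L={A} → {A} (+0)
site 0, node ILO: IL={A} ∩ O={A} → {A} (+0)
site 0, node GILO: G={G} ∪ ILO={A} → {A,G} (+1)
site 0, node KX: K={T} ∪ X={C} → {C,T} (+1)
site 0, node HKX: H={T} ∩ KX={C,T} → {T} (+0)
site 0, node GHIKLOX: GILO={A,G} ∪ HKX={T} → {A,G,T} (+1)
site 1, node IL: I={T} ∪ L={C} → {C,T} (+1)
site 1, node ILO: IL={C,T} ∩ O={T} → {T} (+0)
site 1, node GILO: G={A} ∪ ILO={T} → {A,T} (+1)
site 1, node KX: K={C} ∪ X={A} → {A,C} (+1)
site 1, node HKX: H={A} ∩ KX={A,C} → {A} (+0)
site 1, node GHIKLOX: GILO={A,T} ∩ HKX={A} → {A} (+0)
site 2, node IL: I={A} ∪ L={C} → {A,C} (+1)
site 2, node ILO: IL={A,C} ∩ O={A} → {A} (+0)
site 2, node GILO: G={G} ∪ ILO={A} → {A,G} (+1)
site 2, node KX: K={T} ∪ X={C} → {C,T} (+1)
site 2, node HKX: H={T} ∩ KX={C,T} → {T} (+0)
site 2, node GHIKLOX: GILO={A,G} ∪ HKX={T} → {A,G,T} (+1)
site 3, node IL: I={A} ∪ L={C} → {A,C} (+1)
site 3, node ILO: IL={A,C} ∪ O={G} → {A,C,G} (+1)
site 3, node GILO: G={G} ∩ ILO={A,C,G} → {G} (+0)
site 3, node KX: K={C} ∪ X={G} → {C,G} (+1)
site 3, node HKX: H={C} ∩ KX={C,G} → {C} (+0)
site 3, node GHIKLOX: GILO={G} ∪ HKX={C} → {C,G} (+1)
per-site changes: [3, 3, 4, 4]; total = 14

4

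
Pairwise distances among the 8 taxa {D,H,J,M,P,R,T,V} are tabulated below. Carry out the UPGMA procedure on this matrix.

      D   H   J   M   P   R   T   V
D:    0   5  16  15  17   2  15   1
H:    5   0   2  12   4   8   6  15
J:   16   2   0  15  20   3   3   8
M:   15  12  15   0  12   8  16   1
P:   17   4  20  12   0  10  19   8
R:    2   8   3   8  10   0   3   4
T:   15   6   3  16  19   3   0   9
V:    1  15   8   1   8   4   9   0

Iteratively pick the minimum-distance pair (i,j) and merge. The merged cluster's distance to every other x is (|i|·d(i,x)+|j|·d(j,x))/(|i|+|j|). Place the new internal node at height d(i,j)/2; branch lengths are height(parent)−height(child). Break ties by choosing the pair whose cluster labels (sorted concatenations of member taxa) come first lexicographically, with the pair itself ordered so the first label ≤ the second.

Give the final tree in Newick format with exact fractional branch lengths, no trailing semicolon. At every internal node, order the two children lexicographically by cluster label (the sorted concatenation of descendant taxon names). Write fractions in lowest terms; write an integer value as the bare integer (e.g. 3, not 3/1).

step 1: merge (D,V) at d=1; branch lengths D→1/2, V→1/2; new cluster DV
  updated: d(DV,H)=10, d(DV,J)=12, d(DV,M)=8, d(DV,P)=25/2, d(DV,R)=3, d(DV,T)=12
step 2: merge (H,J) at d=2; branch lengths H→1, J→1; new cluster HJ
  updated: d(DV,HJ)=11, d(HJ,M)=27/2, d(HJ,P)=12, d(HJ,R)=11/2, d(HJ,T)=9/2
step 3: merge (DV,R) at d=3; branch lengths DV→1, R→3/2; new cluster DRV
  updated: d(DRV,HJ)=55/6, d(DRV,M)=8, d(DRV,P)=35/3, d(DRV,T)=9
step 4: merge (HJ,T) at d=9/2; branch lengths HJ→5/4, T→9/4; new cluster HJT
  updated: d(DRV,HJT)=82/9, d(HJT,M)=43/3, d(HJT,P)=43/3
step 5: merge (DRV,M) at d=8; branch lengths DRV→5/2, M→4; new cluster DMRV
  updated: d(DMRV,HJT)=125/12, d(DMRV,P)=47/4
step 6: merge (DMRV,HJT) at d=125/12; branch lengths DMRV→29/24, HJT→71/24; new cluster DHJMRTV
  updated: d(DHJMRTV,P)=90/7
step 7: merge (DHJMRTV,P) at d=90/7; branch lengths DHJMRTV→205/168, P→45/7; new cluster DHJMPRTV
final tree: (((((D:1/2,V:1/2):1,R:3/2):5/2,M:4):29/24,((H:1,J:1):5/4,T:9/4):71/24):205/168,P:45/7)
total length: 4589/168

(((((D:1/2,V:1/2):1,R:3/2):5/2,M:4):29/24,((H:1,J:1):5/4,T:9/4):71/24):205/168,P:45/7)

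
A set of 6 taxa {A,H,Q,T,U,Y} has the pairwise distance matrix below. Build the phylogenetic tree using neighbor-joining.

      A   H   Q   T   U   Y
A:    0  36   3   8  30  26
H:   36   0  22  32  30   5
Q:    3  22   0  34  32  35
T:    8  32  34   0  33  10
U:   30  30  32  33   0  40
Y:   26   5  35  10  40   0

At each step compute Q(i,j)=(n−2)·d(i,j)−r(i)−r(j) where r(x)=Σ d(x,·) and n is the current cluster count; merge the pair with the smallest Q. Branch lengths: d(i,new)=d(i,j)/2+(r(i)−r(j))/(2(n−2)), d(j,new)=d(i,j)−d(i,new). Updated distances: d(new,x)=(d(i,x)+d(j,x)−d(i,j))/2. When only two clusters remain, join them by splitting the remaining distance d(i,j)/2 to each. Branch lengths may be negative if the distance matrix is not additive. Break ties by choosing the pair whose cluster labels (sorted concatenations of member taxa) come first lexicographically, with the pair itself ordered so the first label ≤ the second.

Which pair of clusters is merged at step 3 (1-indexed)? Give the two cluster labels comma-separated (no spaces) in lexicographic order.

step 1: merge (H,Y) at d=5, Q=-221; branch lengths H→29/8, Y→11/8; new cluster HY
  updated: d(A,HY)=57/2, d(HY,Q)=26, d(HY,T)=37/2, d(HY,U)=65/2
step 2: merge (A,Q) at d=3, Q=-311/2; branch lengths A→-11/4, Q→23/4; new cluster AQ
  updated: d(AQ,HY)=103/4, d(AQ,T)=39/2, d(AQ,U)=59/2
step 3: merge (AQ,U) at d=59/2, Q=-443/4; branch lengths AQ→155/16, U→317/16; new cluster AQU
  updated: d(AQU,HY)=115/8, d(AQU,T)=23/2
step 4: merge (AQU,HY) at d=115/8, Q=-355/8; branch lengths AQU→59/16, HY→171/16; new cluster AHQUY
  updated: d(AHQUY,T)=125/16
step 5: merge (AHQUY,T) at d=125/16; branch lengths AHQUY→125/32, T→125/32; new cluster AHQTUY
final tree: ((((A:-11/4,Q:23/4):155/16,U:317/16):59/16,(H:29/8,Y:11/8):171/16):125/32,T:125/32)
total length: 955/16

AQ,U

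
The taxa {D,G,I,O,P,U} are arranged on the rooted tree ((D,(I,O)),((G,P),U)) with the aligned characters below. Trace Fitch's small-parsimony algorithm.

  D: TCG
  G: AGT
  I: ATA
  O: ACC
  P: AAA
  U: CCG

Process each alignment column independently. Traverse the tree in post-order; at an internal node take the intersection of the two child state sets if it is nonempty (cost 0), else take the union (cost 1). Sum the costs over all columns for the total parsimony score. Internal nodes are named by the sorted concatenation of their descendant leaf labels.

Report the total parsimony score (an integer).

9

[col 0] IO: children I:{A}, O:{A} ∩→ {A}; cost 0
[col 0] DIO: children D:{T}, IO:{A} ∪→ {A,T}; cost 1
[col 0] GP: children G:{A}, P:{A} ∩→ {A}; cost 0
[col 0] GPU: children GP:{A}, U:{C} ∪→ {A,C}; cost 1
[col 0] DGIOPU: children DIO:{A,T}, GPU:{A,C} ∩→ {A}; cost 0
[col 1] IO: children I:{T}, O:{C} ∪→ {C,T}; cost 1
[col 1] DIO: children D:{C}, IO:{C,T} ∩→ {C}; cost 0
[col 1] GP: children G:{G}, P:{A} ∪→ {A,G}; cost 1
[col 1] GPU: children GP:{A,G}, U:{C} ∪→ {A,C,G}; cost 1
[col 1] DGIOPU: children DIO:{C}, GPU:{A,C,G} ∩→ {C}; cost 0
[col 2] IO: children I:{A}, O:{C} ∪→ {A,C}; cost 1
[col 2] DIO: children D:{G}, IO:{A,C} ∪→ {A,C,G}; cost 1
[col 2] GP: children G:{T}, P:{A} ∪→ {A,T}; cost 1
[col 2] GPU: children GP:{A,T}, U:{G} ∪→ {A,G,T}; cost 1
[col 2] DGIOPU: children DIO:{A,C,G}, GPU:{A,G,T} ∩→ {A,G}; cost 0
per-site changes: [2, 3, 4]; total = 9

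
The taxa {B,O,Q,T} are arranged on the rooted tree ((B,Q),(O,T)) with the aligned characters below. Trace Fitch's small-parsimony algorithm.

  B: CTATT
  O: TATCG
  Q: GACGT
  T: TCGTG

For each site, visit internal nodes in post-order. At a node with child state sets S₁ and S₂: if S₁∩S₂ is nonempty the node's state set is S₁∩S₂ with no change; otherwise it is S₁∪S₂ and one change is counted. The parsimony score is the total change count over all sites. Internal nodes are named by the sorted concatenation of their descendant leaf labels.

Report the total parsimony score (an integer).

[col 0] BQ: children B:{C}, Q:{G} ∪→ {C,G}; cost 1
[col 0] OT: children O:{T}, T:{T} ∩→ {T}; cost 0
[col 0] BOQT: children BQ:{C,G}, OT:{T} ∪→ {C,G,T}; cost 1
[col 1] BQ: children B:{T}, Q:{A} ∪→ {A,T}; cost 1
[col 1] OT: children O:{A}, T:{C} ∪→ {A,C}; cost 1
[col 1] BOQT: children BQ:{A,T}, OT:{A,C} ∩→ {A}; cost 0
[col 2] BQ: children B:{A}, Q:{C} ∪→ {A,C}; cost 1
[col 2] OT: children O:{T}, T:{G} ∪→ {G,T}; cost 1
[col 2] BOQT: children BQ:{A,C}, OT:{G,T} ∪→ {A,C,G,T}; cost 1
[col 3] BQ: children B:{T}, Q:{G} ∪→ {G,T}; cost 1
[col 3] OT: children O:{C}, T:{T} ∪→ {C,T}; cost 1
[col 3] BOQT: children BQ:{G,T}, OT:{C,T} ∩→ {T}; cost 0
[col 4] BQ: children B:{T}, Q:{T} ∩→ {T}; cost 0
[col 4] OT: children O:{G}, T:{G} ∩→ {G}; cost 0
[col 4] BOQT: children BQ:{T}, OT:{G} ∪→ {G,T}; cost 1
per-site changes: [2, 2, 3, 2, 1]; total = 10

10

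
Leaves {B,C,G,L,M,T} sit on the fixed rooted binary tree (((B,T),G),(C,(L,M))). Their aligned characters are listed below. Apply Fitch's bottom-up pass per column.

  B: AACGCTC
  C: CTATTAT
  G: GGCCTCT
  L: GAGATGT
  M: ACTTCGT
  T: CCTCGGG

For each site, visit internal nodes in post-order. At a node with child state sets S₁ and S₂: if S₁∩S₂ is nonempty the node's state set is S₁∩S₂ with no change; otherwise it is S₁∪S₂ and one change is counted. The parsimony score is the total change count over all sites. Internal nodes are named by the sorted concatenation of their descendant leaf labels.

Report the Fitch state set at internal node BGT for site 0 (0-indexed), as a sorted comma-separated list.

BT@0: {A} ∪ {C} = {A,C} (union, +1)
BGT@0: {A,C} ∪ {G} = {A,C,G} (union, +1)
LM@0: {G} ∪ {A} = {A,G} (union, +1)
CLM@0: {C} ∪ {A,G} = {A,C,G} (union, +1)
BCGLMT@0: {A,C,G} ∩ {A,C,G} = {A,C,G} (intersection, +0)
BT@1: {A} ∪ {C} = {A,C} (union, +1)
BGT@1: {A,C} ∪ {G} = {A,C,G} (union, +1)
LM@1: {A} ∪ {C} = {A,C} (union, +1)
CLM@1: {T} ∪ {A,C} = {A,C,T} (union, +1)
BCGLMT@1: {A,C,G} ∩ {A,C,T} = {A,C} (intersection, +0)
BT@2: {C} ∪ {T} = {C,T} (union, +1)
BGT@2: {C,T} ∩ {C} = {C} (intersection, +0)
LM@2: {G} ∪ {T} = {G,T} (union, +1)
CLM@2: {A} ∪ {G,T} = {A,G,T} (union, +1)
BCGLMT@2: {C} ∪ {A,G,T} = {A,C,G,T} (union, +1)
BT@3: {G} ∪ {C} = {C,G} (union, +1)
BGT@3: {C,G} ∩ {C} = {C} (intersection, +0)
LM@3: {A} ∪ {T} = {A,T} (union, +1)
CLM@3: {T} ∩ {A,T} = {T} (intersection, +0)
BCGLMT@3: {C} ∪ {T} = {C,T} (union, +1)
BT@4: {C} ∪ {G} = {C,G} (union, +1)
BGT@4: {C,G} ∪ {T} = {C,G,T} (union, +1)
LM@4: {T} ∪ {C} = {C,T} (union, +1)
CLM@4: {T} ∩ {C,T} = {T} (intersection, +0)
BCGLMT@4: {C,G,T} ∩ {T} = {T} (intersection, +0)
BT@5: {T} ∪ {G} = {G,T} (union, +1)
BGT@5: {G,T} ∪ {C} = {C,G,T} (union, +1)
LM@5: {G} ∩ {G} = {G} (intersection, +0)
CLM@5: {A} ∪ {G} = {A,G} (union, +1)
BCGLMT@5: {C,G,T} ∩ {A,G} = {G} (intersection, +0)
BT@6: {C} ∪ {G} = {C,G} (union, +1)
BGT@6: {C,G} ∪ {T} = {C,G,T} (union, +1)
LM@6: {T} ∩ {T} = {T} (intersection, +0)
CLM@6: {T} ∩ {T} = {T} (intersection, +0)
BCGLMT@6: {C,G,T} ∩ {T} = {T} (intersection, +0)
per-site changes: [4, 4, 4, 3, 3, 3, 2]; total = 23

A,C,G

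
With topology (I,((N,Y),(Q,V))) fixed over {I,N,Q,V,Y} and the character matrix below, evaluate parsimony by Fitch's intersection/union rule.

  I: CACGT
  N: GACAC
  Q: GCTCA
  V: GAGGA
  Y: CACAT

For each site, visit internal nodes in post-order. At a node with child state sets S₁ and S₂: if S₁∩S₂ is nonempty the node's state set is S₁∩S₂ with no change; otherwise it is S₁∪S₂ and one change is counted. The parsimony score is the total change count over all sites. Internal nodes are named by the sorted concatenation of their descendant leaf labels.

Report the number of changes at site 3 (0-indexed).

[col 0] NY: children N:{G}, Y:{C} ∪→ {C,G}; cost 1
[col 0] QV: children Q:{G}, V:{G} ∩→ {G}; cost 0
[col 0] NQVY: children NY:{C,G}, QV:{G} ∩→ {G}; cost 0
[col 0] INQVY: children I:{C}, NQVY:{G} ∪→ {C,G}; cost 1
[col 1] NY: children N:{A}, Y:{A} ∩→ {A}; cost 0
[col 1] QV: children Q:{C}, V:{A} ∪→ {A,C}; cost 1
[col 1] NQVY: children NY:{A}, QV:{A,C} ∩→ {A}; cost 0
[col 1] INQVY: children I:{A}, NQVY:{A} ∩→ {A}; cost 0
[col 2] NY: children N:{C}, Y:{C} ∩→ {C}; cost 0
[col 2] QV: children Q:{T}, V:{G} ∪→ {G,T}; cost 1
[col 2] NQVY: children NY:{C}, QV:{G,T} ∪→ {C,G,T}; cost 1
[col 2] INQVY: children I:{C}, NQVY:{C,G,T} ∩→ {C}; cost 0
[col 3] NY: children N:{A}, Y:{A} ∩→ {A}; cost 0
[col 3] QV: children Q:{C}, V:{G} ∪→ {C,G}; cost 1
[col 3] NQVY: children NY:{A}, QV:{C,G} ∪→ {A,C,G}; cost 1
[col 3] INQVY: children I:{G}, NQVY:{A,C,G} ∩→ {G}; cost 0
[col 4] NY: children N:{C}, Y:{T} ∪→ {C,T}; cost 1
[col 4] QV: children Q:{A}, V:{A} ∩→ {A}; cost 0
[col 4] NQVY: children NY:{C,T}, QV:{A} ∪→ {A,C,T}; cost 1
[col 4] INQVY: children I:{T}, NQVY:{A,C,T} ∩→ {T}; cost 0
per-site changes: [2, 1, 2, 2, 2]; total = 9

2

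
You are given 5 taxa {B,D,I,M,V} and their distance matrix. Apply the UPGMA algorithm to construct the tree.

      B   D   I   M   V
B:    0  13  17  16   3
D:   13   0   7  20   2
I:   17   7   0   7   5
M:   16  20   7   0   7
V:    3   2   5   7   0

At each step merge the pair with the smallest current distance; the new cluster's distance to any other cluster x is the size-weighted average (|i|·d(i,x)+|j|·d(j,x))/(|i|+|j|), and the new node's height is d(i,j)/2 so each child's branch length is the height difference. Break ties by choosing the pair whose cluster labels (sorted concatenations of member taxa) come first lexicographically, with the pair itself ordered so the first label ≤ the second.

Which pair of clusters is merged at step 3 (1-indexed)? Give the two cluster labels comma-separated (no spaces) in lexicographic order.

step 1: merge (D,V) at d=2; branch lengths D→1, V→1; new cluster DV
  updated: d(B,DV)=8, d(DV,I)=6, d(DV,M)=27/2
step 2: merge (DV,I) at d=6; branch lengths DV→2, I→3; new cluster DIV
  updated: d(B,DIV)=11, d(DIV,M)=34/3
step 3: merge (B,DIV) at d=11; branch lengths B→11/2, DIV→5/2; new cluster BDIV
  updated: d(BDIV,M)=25/2
step 4: merge (BDIV,M) at d=25/2; branch lengths BDIV→3/4, M→25/4; new cluster BDIMV
final tree: ((B:11/2,((D:1,V:1):2,I:3):5/2):3/4,M:25/4)
total length: 22

B,DIV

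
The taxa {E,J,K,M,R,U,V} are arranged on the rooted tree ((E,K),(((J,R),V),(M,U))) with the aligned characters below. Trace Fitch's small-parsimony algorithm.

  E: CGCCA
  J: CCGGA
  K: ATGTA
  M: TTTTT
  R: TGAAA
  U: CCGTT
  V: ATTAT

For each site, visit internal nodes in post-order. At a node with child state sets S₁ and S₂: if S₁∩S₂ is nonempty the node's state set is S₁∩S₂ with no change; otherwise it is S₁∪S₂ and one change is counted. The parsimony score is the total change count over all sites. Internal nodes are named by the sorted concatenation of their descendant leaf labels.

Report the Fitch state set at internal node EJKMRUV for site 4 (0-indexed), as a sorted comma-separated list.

A,T

site 0, node EK: E={C} ∪ K={A} → {A,C} (+1)
site 0, node JR: J={C} ∪ R={T} → {C,T} (+1)
site 0, node JRV: JR={C,T} ∪ V={A} → {A,C,T} (+1)
site 0, node MU: M={T} ∪ U={C} → {C,T} (+1)
site 0, node JMRUV: JRV={A,C,T} ∩ MU={C,T} → {C,T} (+0)
site 0, node EJKMRUV: EK={A,C} ∩ JMRUV={C,T} → {C} (+0)
site 1, node EK: E={G} ∪ K={T} → {G,T} (+1)
site 1, node JR: J={C} ∪ R={G} → {C,G} (+1)
site 1, node JRV: JR={C,G} ∪ V={T} → {C,G,T} (+1)
site 1, node MU: M={T} ∪ U={C} → {C,T} (+1)
site 1, node JMRUV: JRV={C,G,T} ∩ MU={C,T} → {C,T} (+0)
site 1, node EJKMRUV: EK={G,T} ∩ JMRUV={C,T} → {T} (+0)
site 2, node EK: E={C} ∪ K={G} → {C,G} (+1)
site 2, node JR: J={G} ∪ R={A} → {A,G} (+1)
site 2, node JRV: JR={A,G} ∪ V={T} → {A,G,T} (+1)
site 2, node MU: M={T} ∪ U={G} → {G,T} (+1)
site 2, node JMRUV: JRV={A,G,T} ∩ MU={G,T} → {G,T} (+0)
site 2, node EJKMRUV: EK={C,G} ∩ JMRUV={G,T} → {G} (+0)
site 3, node EK: E={C} ∪ K={T} → {C,T} (+1)
site 3, node JR: J={G} ∪ R={A} → {A,G} (+1)
site 3, node JRV: JR={A,G} ∩ V={A} → {A} (+0)
site 3, node MU: M={T} ∩ U={T} → {T} (+0)
site 3, node JMRUV: JRV={A} ∪ MU={T} → {A,T} (+1)
site 3, node EJKMRUV: EK={C,T} ∩ JMRUV={A,T} → {T} (+0)
site 4, node EK: E={A} ∩ K={A} → {A} (+0)
site 4, node JR: J={A} ∩ R={A} → {A} (+0)
site 4, node JRV: JR={A} ∪ V={T} → {A,T} (+1)
site 4, node MU: M={T} ∩ U={T} → {T} (+0)
site 4, node JMRUV: JRV={A,T} ∩ MU={T} → {T} (+0)
site 4, node EJKMRUV: EK={A} ∪ JMRUV={T} → {A,T} (+1)
per-site changes: [4, 4, 4, 3, 2]; total = 17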